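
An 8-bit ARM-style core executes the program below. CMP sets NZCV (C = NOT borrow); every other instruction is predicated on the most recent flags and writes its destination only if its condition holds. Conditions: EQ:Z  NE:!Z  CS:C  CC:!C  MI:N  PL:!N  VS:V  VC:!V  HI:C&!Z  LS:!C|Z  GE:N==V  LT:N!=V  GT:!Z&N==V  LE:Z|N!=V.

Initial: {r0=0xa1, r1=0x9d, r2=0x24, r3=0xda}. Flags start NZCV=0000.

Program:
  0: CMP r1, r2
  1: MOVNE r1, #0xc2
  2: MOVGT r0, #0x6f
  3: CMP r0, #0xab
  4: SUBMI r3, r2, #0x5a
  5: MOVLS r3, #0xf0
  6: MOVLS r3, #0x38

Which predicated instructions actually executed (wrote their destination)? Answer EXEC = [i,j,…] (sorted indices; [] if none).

EXEC = [1,4,5,6]

0: ✓ CMP  NZCV=0011
1: ✓ MOVNE  r1←0xc2
2: · MOVGT
3: ✓ CMP  NZCV=1000
4: ✓ SUBMI  r3←0xca
5: ✓ MOVLS  r3←0xf0
6: ✓ MOVLS  r3←0x38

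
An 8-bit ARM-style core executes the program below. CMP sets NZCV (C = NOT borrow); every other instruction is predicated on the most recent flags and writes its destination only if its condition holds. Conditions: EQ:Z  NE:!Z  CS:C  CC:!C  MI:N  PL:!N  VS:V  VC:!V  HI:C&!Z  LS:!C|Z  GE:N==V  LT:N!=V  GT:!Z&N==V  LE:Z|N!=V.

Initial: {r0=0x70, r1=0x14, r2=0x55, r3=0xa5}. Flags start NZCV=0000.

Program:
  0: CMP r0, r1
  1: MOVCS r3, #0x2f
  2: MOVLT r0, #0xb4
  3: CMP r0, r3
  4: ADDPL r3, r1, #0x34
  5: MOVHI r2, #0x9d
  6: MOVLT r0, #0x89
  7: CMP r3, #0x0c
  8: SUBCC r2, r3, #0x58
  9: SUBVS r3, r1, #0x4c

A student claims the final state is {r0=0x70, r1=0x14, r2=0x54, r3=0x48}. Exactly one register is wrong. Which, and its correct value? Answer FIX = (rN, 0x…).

0: ✓ CMP  NZCV=0010
1: ✓ MOVCS  r3←0x2f
2: · MOVLT
3: ✓ CMP  NZCV=0010
4: ✓ ADDPL  r3←0x48
5: ✓ MOVHI  r2←0x9d
6: · MOVLT
7: ✓ CMP  NZCV=0010
8: · SUBCC
9: · SUBVS

FIX = (r2, 0x9d)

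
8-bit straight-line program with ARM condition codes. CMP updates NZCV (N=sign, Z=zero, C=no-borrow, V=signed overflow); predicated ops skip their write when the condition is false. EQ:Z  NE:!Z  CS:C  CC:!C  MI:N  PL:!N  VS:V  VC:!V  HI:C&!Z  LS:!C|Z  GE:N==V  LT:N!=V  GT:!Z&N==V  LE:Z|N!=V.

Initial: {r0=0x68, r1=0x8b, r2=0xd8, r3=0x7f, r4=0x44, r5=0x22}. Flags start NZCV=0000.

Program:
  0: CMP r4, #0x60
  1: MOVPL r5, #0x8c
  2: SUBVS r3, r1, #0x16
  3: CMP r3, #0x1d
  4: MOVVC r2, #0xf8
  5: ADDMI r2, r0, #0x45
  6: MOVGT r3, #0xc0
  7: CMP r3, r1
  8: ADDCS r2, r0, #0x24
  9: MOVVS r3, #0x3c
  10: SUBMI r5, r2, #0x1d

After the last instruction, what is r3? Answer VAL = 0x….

VAL = 0xc0

0: ✓ CMP  NZCV=1000
1: · MOVPL
2: · SUBVS
3: ✓ CMP  NZCV=0010
4: ✓ MOVVC  r2←0xf8
5: · ADDMI
6: ✓ MOVGT  r3←0xc0
7: ✓ CMP  NZCV=0010
8: ✓ ADDCS  r2←0x8c
9: · MOVVS
10: · SUBMI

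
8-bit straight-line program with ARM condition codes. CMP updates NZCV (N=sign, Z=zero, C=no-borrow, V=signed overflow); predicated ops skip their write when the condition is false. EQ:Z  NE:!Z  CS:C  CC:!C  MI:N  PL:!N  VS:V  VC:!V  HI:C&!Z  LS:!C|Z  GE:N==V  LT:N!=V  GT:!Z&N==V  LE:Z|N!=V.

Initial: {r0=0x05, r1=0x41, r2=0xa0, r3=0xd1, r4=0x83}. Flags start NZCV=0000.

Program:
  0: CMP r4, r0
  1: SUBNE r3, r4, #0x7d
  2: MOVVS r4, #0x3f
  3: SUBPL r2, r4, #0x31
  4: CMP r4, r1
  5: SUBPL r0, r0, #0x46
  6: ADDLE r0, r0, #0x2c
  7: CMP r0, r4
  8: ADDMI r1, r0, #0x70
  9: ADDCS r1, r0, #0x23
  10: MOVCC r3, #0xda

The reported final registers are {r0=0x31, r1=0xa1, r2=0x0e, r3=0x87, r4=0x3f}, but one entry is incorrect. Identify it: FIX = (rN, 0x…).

FIX = (r3, 0xda)

[0] flags=0011 → (cmp)
[1] flags=0011 NE?T → r3=0x06
[2] flags=0011 VS?T → r4=0x3f
[3] flags=0011 PL?T → r2=0x0e
[4] flags=1000 → (cmp)
[5] flags=1000 PL?F → skip
[6] flags=1000 LE?T → r0=0x31
[7] flags=1000 → (cmp)
[8] flags=1000 MI?T → r1=0xa1
[9] flags=1000 CS?F → skip
[10] flags=1000 CC?T → r3=0xda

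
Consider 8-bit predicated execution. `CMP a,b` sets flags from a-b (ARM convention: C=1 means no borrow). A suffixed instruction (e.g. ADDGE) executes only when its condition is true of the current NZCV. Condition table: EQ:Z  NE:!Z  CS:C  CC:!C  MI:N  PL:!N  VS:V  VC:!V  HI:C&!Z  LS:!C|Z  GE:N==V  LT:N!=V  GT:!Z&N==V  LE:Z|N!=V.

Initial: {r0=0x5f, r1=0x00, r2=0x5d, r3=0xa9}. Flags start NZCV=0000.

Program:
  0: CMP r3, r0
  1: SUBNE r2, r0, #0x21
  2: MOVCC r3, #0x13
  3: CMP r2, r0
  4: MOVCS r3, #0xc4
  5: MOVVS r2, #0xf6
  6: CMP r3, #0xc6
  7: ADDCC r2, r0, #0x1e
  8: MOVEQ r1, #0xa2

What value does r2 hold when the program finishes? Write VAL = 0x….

VAL = 0x7d

0: ✓ CMP  NZCV=0011
1: ✓ SUBNE  r2←0x3e
2: · MOVCC
3: ✓ CMP  NZCV=1000
4: · MOVCS
5: · MOVVS
6: ✓ CMP  NZCV=1000
7: ✓ ADDCC  r2←0x7d
8: · MOVEQ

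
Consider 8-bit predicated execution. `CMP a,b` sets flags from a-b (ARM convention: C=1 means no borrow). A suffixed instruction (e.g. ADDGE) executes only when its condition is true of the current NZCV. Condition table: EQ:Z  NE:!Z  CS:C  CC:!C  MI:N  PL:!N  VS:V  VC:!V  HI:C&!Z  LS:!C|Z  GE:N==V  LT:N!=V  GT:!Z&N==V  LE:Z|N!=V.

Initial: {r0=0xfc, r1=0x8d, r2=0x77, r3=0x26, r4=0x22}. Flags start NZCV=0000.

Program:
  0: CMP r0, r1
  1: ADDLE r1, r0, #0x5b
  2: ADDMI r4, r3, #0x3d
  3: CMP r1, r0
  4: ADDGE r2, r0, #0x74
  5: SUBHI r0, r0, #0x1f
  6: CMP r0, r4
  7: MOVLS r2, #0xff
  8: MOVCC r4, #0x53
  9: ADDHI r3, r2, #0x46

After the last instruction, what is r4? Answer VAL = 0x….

0: ✓ CMP  NZCV=0010
1: · ADDLE
2: · ADDMI
3: ✓ CMP  NZCV=1000
4: · ADDGE
5: · SUBHI
6: ✓ CMP  NZCV=1010
7: · MOVLS
8: · MOVCC
9: ✓ ADDHI  r3←0xbd

VAL = 0x22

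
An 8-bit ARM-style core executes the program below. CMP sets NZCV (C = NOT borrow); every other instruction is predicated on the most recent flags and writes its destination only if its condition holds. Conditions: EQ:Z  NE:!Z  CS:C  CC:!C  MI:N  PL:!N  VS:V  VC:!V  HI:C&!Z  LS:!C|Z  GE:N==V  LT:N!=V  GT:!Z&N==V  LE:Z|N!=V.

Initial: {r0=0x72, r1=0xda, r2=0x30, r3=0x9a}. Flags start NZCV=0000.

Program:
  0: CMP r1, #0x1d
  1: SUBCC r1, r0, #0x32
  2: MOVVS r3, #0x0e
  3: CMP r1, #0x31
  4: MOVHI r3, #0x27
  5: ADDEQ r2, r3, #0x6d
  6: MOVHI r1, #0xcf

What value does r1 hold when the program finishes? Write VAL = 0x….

0: ✓ CMP  NZCV=1010
1: · SUBCC
2: · MOVVS
3: ✓ CMP  NZCV=1010
4: ✓ MOVHI  r3←0x27
5: · ADDEQ
6: ✓ MOVHI  r1←0xcf

VAL = 0xcf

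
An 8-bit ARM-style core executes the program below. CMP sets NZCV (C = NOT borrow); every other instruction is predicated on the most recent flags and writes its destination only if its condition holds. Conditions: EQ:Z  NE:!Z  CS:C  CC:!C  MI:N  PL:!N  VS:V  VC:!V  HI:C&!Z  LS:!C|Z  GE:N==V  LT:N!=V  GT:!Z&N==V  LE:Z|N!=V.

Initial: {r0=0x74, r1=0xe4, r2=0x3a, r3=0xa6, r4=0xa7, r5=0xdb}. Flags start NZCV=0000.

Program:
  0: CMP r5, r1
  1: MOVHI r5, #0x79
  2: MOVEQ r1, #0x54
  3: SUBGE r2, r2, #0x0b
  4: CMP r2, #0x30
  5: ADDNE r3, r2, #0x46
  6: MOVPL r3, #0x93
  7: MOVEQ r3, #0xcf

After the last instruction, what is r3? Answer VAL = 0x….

0: ✓ CMP  NZCV=1000
1: · MOVHI
2: · MOVEQ
3: · SUBGE
4: ✓ CMP  NZCV=0010
5: ✓ ADDNE  r3←0x80
6: ✓ MOVPL  r3←0x93
7: · MOVEQ

VAL = 0x93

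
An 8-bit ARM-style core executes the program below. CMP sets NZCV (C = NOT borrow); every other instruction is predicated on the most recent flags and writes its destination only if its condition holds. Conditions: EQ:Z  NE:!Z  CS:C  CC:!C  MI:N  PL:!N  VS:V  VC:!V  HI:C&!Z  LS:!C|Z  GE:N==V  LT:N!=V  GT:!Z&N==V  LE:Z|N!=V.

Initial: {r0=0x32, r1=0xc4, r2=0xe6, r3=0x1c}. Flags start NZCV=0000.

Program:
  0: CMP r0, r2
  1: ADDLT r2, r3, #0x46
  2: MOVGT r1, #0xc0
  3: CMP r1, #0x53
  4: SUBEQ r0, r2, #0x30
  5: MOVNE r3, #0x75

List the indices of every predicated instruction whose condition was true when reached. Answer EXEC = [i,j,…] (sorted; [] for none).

[0] flags=0000 → (cmp)
[1] flags=0000 LT?F → skip
[2] flags=0000 GT?T → r1=0xc0
[3] flags=0011 → (cmp)
[4] flags=0011 EQ?F → skip
[5] flags=0011 NE?T → r3=0x75

EXEC = [2,5]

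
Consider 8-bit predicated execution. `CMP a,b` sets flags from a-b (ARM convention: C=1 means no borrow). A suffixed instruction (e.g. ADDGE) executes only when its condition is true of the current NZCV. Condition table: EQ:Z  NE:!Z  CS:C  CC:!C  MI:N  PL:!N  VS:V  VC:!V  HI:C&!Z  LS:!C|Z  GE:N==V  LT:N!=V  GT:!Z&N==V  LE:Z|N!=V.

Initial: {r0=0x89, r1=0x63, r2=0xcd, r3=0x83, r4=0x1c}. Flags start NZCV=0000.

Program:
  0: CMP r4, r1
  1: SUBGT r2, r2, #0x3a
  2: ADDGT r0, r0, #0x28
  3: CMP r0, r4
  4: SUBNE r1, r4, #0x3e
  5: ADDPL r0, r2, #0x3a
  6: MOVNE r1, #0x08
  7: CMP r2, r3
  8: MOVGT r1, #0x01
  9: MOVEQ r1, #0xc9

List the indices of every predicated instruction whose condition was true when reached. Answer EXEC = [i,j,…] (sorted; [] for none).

[0] flags=1000 → (cmp)
[1] flags=1000 GT?F → skip
[2] flags=1000 GT?F → skip
[3] flags=0011 → (cmp)
[4] flags=0011 NE?T → r1=0xde
[5] flags=0011 PL?T → r0=0x07
[6] flags=0011 NE?T → r1=0x08
[7] flags=0010 → (cmp)
[8] flags=0010 GT?T → r1=0x01
[9] flags=0010 EQ?F → skip

EXEC = [4,5,6,8]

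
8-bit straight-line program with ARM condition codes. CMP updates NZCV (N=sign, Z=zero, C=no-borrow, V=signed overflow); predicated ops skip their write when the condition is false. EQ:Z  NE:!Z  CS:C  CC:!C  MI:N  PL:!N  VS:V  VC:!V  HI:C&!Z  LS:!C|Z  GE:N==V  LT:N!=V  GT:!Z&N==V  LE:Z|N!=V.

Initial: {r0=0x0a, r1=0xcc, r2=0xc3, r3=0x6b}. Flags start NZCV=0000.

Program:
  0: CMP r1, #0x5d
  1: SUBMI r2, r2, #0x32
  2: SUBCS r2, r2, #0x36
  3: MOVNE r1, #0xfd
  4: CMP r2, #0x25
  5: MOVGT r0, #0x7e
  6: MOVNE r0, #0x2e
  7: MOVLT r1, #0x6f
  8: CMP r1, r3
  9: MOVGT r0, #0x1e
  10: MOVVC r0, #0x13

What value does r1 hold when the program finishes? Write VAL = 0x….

VAL = 0x6f

0: ✓ CMP  NZCV=0011
1: · SUBMI
2: ✓ SUBCS  r2←0x8d
3: ✓ MOVNE  r1←0xfd
4: ✓ CMP  NZCV=0011
5: · MOVGT
6: ✓ MOVNE  r0←0x2e
7: ✓ MOVLT  r1←0x6f
8: ✓ CMP  NZCV=0010
9: ✓ MOVGT  r0←0x1e
10: ✓ MOVVC  r0←0x13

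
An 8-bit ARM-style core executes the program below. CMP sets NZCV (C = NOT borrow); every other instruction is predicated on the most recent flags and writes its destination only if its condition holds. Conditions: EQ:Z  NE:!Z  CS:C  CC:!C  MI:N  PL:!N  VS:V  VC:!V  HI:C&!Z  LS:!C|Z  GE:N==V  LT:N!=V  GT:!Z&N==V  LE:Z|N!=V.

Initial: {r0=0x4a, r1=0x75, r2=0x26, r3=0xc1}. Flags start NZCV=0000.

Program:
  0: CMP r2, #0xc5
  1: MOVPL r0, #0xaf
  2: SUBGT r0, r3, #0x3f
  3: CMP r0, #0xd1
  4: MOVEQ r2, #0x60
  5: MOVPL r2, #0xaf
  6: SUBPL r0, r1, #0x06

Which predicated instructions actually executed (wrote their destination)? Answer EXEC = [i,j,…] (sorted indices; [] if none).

EXEC = [1,2]

[0] flags=0000 → (cmp)
[1] flags=0000 PL?T → r0=0xaf
[2] flags=0000 GT?T → r0=0x82
[3] flags=1000 → (cmp)
[4] flags=1000 EQ?F → skip
[5] flags=1000 PL?F → skip
[6] flags=1000 PL?F → skip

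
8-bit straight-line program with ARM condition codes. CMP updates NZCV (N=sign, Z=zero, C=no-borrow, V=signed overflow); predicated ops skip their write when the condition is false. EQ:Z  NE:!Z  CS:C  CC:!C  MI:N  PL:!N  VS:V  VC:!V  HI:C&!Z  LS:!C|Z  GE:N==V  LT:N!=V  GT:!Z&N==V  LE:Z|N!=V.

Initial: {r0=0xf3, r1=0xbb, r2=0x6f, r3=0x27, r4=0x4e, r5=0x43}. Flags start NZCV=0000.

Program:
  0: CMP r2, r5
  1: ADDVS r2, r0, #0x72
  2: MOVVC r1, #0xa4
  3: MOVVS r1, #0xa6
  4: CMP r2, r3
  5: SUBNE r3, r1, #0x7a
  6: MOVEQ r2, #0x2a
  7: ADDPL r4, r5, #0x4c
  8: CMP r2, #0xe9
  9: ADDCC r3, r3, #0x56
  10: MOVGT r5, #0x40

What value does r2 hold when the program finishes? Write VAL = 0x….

VAL = 0x6f

0: ✓ CMP  NZCV=0010
1: · ADDVS
2: ✓ MOVVC  r1←0xa4
3: · MOVVS
4: ✓ CMP  NZCV=0010
5: ✓ SUBNE  r3←0x2a
6: · MOVEQ
7: ✓ ADDPL  r4←0x8f
8: ✓ CMP  NZCV=1001
9: ✓ ADDCC  r3←0x80
10: ✓ MOVGT  r5←0x40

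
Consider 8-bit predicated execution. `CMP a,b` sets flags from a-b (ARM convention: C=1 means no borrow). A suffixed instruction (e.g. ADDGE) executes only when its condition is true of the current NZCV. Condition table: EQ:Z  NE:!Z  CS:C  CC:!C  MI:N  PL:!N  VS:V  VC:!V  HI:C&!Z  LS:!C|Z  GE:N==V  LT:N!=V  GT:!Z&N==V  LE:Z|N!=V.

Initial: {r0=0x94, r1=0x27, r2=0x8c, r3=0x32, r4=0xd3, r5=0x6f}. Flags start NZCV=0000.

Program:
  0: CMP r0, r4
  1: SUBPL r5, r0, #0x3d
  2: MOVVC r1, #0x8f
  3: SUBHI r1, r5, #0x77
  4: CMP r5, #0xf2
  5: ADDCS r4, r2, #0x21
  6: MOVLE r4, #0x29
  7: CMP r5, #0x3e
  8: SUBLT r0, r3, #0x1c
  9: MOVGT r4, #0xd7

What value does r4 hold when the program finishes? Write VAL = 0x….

0: ✓ CMP  NZCV=1000
1: · SUBPL
2: ✓ MOVVC  r1←0x8f
3: · SUBHI
4: ✓ CMP  NZCV=0000
5: · ADDCS
6: · MOVLE
7: ✓ CMP  NZCV=0010
8: · SUBLT
9: ✓ MOVGT  r4←0xd7

VAL = 0xd7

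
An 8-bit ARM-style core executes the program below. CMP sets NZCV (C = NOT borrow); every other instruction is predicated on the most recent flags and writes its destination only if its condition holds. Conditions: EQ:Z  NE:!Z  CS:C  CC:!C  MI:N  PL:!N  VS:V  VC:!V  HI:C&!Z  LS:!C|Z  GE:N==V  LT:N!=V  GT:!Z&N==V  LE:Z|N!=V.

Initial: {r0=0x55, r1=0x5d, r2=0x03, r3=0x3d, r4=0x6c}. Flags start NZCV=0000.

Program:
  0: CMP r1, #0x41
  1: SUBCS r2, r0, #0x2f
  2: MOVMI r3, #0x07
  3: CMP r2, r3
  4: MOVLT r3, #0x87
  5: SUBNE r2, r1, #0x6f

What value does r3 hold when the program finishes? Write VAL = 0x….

0: ✓ CMP  NZCV=0010
1: ✓ SUBCS  r2←0x26
2: · MOVMI
3: ✓ CMP  NZCV=1000
4: ✓ MOVLT  r3←0x87
5: ✓ SUBNE  r2←0xee

VAL = 0x87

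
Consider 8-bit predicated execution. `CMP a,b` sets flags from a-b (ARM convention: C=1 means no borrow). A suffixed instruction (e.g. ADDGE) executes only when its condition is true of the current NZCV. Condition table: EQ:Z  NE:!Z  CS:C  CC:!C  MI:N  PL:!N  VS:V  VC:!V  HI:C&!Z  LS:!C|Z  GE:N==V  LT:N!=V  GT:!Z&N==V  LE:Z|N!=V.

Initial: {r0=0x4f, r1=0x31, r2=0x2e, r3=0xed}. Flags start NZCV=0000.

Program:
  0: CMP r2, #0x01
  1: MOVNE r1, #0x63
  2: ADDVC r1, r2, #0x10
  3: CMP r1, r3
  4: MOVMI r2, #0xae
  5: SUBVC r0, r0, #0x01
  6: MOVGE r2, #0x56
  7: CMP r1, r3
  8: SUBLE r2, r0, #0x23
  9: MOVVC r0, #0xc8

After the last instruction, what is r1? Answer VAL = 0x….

[0] flags=0010 → (cmp)
[1] flags=0010 NE?T → r1=0x63
[2] flags=0010 VC?T → r1=0x3e
[3] flags=0000 → (cmp)
[4] flags=0000 MI?F → skip
[5] flags=0000 VC?T → r0=0x4e
[6] flags=0000 GE?T → r2=0x56
[7] flags=0000 → (cmp)
[8] flags=0000 LE?F → skip
[9] flags=0000 VC?T → r0=0xc8

VAL = 0x3e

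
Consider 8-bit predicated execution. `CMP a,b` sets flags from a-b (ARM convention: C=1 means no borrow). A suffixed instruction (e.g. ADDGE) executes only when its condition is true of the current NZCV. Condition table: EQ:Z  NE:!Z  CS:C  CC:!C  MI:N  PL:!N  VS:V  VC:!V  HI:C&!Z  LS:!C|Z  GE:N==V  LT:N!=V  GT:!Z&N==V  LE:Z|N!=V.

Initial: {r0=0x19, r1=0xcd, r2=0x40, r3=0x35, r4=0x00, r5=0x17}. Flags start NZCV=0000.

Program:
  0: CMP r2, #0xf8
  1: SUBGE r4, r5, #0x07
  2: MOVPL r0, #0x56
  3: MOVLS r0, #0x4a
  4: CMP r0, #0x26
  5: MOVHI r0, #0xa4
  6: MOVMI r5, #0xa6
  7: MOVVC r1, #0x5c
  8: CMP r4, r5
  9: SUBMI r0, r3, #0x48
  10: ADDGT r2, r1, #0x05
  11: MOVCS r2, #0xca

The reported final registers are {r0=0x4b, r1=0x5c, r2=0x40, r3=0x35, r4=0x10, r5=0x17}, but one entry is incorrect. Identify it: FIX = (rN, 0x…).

[0] flags=0000 → (cmp)
[1] flags=0000 GE?T → r4=0x10
[2] flags=0000 PL?T → r0=0x56
[3] flags=0000 LS?T → r0=0x4a
[4] flags=0010 → (cmp)
[5] flags=0010 HI?T → r0=0xa4
[6] flags=0010 MI?F → skip
[7] flags=0010 VC?T → r1=0x5c
[8] flags=1000 → (cmp)
[9] flags=1000 MI?T → r0=0xed
[10] flags=1000 GT?F → skip
[11] flags=1000 CS?F → skip

FIX = (r0, 0xed)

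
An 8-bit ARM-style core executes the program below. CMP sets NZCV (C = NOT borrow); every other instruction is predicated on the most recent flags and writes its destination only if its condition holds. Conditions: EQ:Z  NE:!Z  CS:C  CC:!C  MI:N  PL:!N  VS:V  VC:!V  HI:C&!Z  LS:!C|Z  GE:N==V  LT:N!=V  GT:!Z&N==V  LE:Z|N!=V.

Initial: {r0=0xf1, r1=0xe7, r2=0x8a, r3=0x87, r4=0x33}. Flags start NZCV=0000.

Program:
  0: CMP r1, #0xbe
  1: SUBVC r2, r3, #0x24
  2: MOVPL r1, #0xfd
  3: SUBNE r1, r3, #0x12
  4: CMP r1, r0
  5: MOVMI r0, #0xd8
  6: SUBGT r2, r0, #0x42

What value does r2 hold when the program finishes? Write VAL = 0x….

VAL = 0x96

0: ✓ CMP  NZCV=0010
1: ✓ SUBVC  r2←0x63
2: ✓ MOVPL  r1←0xfd
3: ✓ SUBNE  r1←0x75
4: ✓ CMP  NZCV=1001
5: ✓ MOVMI  r0←0xd8
6: ✓ SUBGT  r2←0x96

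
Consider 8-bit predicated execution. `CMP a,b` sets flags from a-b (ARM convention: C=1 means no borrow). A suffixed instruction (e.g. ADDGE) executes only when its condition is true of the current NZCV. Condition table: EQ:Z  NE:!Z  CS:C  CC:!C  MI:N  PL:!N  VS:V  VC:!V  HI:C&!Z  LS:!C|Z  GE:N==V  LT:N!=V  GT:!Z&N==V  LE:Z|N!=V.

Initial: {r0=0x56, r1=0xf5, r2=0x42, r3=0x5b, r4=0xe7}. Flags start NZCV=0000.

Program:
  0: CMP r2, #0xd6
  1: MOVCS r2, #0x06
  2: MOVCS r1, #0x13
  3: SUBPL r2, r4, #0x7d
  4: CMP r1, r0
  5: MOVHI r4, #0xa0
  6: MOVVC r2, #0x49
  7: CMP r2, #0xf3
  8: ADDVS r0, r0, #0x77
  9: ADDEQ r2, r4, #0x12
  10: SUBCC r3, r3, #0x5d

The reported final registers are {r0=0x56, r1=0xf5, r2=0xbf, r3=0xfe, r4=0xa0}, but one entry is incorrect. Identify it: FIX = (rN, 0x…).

[0] flags=0000 → (cmp)
[1] flags=0000 CS?F → skip
[2] flags=0000 CS?F → skip
[3] flags=0000 PL?T → r2=0x6a
[4] flags=1010 → (cmp)
[5] flags=1010 HI?T → r4=0xa0
[6] flags=1010 VC?T → r2=0x49
[7] flags=0000 → (cmp)
[8] flags=0000 VS?F → skip
[9] flags=0000 EQ?F → skip
[10] flags=0000 CC?T → r3=0xfe

FIX = (r2, 0x49)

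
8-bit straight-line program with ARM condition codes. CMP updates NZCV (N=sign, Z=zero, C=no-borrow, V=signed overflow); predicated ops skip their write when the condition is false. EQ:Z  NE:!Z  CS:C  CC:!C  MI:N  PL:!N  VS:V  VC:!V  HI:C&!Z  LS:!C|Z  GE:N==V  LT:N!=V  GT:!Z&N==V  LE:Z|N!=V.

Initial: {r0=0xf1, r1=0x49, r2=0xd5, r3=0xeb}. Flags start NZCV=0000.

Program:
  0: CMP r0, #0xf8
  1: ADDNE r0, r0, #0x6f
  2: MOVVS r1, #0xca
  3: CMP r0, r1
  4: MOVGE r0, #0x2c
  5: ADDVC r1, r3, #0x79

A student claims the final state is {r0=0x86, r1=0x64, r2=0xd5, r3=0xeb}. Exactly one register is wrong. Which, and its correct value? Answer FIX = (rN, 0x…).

FIX = (r0, 0x2c)

[0] flags=1000 → (cmp)
[1] flags=1000 NE?T → r0=0x60
[2] flags=1000 VS?F → skip
[3] flags=0010 → (cmp)
[4] flags=0010 GE?T → r0=0x2c
[5] flags=0010 VC?T → r1=0x64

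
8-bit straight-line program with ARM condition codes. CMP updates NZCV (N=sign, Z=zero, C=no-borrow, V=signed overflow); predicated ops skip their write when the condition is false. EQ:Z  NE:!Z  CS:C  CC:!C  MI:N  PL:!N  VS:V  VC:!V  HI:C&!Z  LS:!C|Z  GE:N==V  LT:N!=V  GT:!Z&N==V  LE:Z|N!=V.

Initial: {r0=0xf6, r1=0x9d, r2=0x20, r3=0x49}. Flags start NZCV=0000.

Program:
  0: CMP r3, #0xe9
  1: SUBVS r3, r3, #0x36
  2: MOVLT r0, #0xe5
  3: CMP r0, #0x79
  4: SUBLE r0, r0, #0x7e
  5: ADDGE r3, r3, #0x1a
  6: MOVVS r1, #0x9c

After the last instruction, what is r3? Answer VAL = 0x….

VAL = 0x49

0: ✓ CMP  NZCV=0000
1: · SUBVS
2: · MOVLT
3: ✓ CMP  NZCV=0011
4: ✓ SUBLE  r0←0x78
5: · ADDGE
6: ✓ MOVVS  r1←0x9c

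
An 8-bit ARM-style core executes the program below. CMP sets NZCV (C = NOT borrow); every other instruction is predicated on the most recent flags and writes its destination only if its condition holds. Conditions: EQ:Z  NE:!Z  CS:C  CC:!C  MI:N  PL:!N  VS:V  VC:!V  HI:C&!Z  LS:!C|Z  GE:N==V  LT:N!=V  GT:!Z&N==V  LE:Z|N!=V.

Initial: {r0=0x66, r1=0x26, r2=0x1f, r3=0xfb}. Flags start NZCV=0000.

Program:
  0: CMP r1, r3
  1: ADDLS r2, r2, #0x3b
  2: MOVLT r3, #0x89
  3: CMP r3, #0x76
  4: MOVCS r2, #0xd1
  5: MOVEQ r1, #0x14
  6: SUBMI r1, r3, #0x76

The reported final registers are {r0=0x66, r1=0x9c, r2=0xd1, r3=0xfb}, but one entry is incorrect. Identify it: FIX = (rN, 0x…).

FIX = (r1, 0x85)

0: ✓ CMP  NZCV=0000
1: ✓ ADDLS  r2←0x5a
2: · MOVLT
3: ✓ CMP  NZCV=1010
4: ✓ MOVCS  r2←0xd1
5: · MOVEQ
6: ✓ SUBMI  r1←0x85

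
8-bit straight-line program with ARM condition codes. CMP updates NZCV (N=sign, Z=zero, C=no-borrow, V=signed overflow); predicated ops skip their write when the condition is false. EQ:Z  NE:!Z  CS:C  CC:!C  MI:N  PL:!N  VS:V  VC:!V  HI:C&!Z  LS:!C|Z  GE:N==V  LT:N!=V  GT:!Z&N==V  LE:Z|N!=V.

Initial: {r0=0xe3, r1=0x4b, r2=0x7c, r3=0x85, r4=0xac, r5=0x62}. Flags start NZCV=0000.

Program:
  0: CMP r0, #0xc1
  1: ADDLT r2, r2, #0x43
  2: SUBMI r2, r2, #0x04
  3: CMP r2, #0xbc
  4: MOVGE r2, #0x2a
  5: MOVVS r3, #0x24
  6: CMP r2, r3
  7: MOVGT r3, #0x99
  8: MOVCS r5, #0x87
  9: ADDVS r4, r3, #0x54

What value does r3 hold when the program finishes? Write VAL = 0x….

[0] flags=0010 → (cmp)
[1] flags=0010 LT?F → skip
[2] flags=0010 MI?F → skip
[3] flags=1001 → (cmp)
[4] flags=1001 GE?T → r2=0x2a
[5] flags=1001 VS?T → r3=0x24
[6] flags=0010 → (cmp)
[7] flags=0010 GT?T → r3=0x99
[8] flags=0010 CS?T → r5=0x87
[9] flags=0010 VS?F → skip

VAL = 0x99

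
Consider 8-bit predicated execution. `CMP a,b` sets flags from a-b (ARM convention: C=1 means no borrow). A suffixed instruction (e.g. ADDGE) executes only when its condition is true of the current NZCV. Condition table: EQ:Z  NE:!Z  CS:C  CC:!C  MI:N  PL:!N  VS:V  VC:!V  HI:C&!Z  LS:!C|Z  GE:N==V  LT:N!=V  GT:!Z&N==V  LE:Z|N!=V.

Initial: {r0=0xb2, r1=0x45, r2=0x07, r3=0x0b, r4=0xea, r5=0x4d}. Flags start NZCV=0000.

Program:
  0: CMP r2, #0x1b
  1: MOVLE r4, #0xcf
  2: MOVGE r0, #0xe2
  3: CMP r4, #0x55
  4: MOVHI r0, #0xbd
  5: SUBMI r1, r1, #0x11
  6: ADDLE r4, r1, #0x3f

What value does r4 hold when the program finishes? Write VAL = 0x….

[0] flags=1000 → (cmp)
[1] flags=1000 LE?T → r4=0xcf
[2] flags=1000 GE?F → skip
[3] flags=0011 → (cmp)
[4] flags=0011 HI?T → r0=0xbd
[5] flags=0011 MI?F → skip
[6] flags=0011 LE?T → r4=0x84

VAL = 0x84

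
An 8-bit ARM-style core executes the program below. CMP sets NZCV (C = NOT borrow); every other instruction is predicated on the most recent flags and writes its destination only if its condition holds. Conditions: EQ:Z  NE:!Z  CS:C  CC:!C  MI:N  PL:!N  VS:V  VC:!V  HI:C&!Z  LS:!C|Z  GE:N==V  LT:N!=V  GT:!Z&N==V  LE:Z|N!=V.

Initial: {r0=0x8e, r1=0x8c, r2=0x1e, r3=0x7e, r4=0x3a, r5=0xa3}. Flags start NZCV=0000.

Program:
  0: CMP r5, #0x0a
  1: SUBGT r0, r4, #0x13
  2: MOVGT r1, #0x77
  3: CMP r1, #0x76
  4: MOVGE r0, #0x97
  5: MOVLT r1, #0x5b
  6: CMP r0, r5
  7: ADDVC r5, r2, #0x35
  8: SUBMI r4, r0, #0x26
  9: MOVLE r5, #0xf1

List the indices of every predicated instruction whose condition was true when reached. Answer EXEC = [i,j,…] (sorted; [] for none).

[0] flags=1010 → (cmp)
[1] flags=1010 GT?F → skip
[2] flags=1010 GT?F → skip
[3] flags=0011 → (cmp)
[4] flags=0011 GE?F → skip
[5] flags=0011 LT?T → r1=0x5b
[6] flags=1000 → (cmp)
[7] flags=1000 VC?T → r5=0x53
[8] flags=1000 MI?T → r4=0x68
[9] flags=1000 LE?T → r5=0xf1

EXEC = [5,7,8,9]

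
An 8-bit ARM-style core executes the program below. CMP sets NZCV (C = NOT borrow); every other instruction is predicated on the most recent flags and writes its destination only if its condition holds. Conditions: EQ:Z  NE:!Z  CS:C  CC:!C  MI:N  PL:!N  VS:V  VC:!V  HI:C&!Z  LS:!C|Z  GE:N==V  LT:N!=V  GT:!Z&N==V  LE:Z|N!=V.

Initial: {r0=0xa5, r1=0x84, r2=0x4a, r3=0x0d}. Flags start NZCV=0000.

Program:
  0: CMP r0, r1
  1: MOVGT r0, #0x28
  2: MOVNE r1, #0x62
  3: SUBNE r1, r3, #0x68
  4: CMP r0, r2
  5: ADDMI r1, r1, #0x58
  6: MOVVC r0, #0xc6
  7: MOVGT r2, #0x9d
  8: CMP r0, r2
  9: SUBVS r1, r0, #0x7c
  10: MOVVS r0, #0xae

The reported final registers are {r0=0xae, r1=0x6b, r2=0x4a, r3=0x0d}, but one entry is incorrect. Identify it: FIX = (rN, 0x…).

FIX = (r1, 0x4a)

[0] flags=0010 → (cmp)
[1] flags=0010 GT?T → r0=0x28
[2] flags=0010 NE?T → r1=0x62
[3] flags=0010 NE?T → r1=0xa5
[4] flags=1000 → (cmp)
[5] flags=1000 MI?T → r1=0xfd
[6] flags=1000 VC?T → r0=0xc6
[7] flags=1000 GT?F → skip
[8] flags=0011 → (cmp)
[9] flags=0011 VS?T → r1=0x4a
[10] flags=0011 VS?T → r0=0xae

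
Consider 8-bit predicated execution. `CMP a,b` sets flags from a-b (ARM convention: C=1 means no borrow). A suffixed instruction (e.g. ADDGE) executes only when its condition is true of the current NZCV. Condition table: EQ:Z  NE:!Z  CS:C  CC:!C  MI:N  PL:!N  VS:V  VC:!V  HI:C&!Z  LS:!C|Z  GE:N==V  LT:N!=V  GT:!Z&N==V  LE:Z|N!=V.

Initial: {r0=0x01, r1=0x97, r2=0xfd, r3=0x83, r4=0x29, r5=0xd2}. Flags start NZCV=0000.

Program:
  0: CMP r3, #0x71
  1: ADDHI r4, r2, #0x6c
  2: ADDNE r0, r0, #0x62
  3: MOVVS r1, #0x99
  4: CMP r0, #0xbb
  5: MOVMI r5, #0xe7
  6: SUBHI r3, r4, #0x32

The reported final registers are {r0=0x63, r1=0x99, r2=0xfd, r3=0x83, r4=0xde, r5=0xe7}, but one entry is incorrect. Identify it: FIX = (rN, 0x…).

[0] flags=0011 → (cmp)
[1] flags=0011 HI?T → r4=0x69
[2] flags=0011 NE?T → r0=0x63
[3] flags=0011 VS?T → r1=0x99
[4] flags=1001 → (cmp)
[5] flags=1001 MI?T → r5=0xe7
[6] flags=1001 HI?F → skip

FIX = (r4, 0x69)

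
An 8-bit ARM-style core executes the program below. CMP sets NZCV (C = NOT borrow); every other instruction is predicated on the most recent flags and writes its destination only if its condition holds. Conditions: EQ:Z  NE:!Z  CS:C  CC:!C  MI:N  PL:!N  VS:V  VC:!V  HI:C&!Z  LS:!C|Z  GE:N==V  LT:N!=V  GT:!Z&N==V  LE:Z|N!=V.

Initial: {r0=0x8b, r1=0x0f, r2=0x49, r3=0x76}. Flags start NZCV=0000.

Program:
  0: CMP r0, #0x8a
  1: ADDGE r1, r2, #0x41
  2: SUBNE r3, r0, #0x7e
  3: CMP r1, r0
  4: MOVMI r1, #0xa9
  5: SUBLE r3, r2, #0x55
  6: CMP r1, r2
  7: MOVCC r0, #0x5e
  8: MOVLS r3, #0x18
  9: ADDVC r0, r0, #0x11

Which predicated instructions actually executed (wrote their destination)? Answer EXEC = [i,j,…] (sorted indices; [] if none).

EXEC = [1,2,4,5]

0: ✓ CMP  NZCV=0010
1: ✓ ADDGE  r1←0x8a
2: ✓ SUBNE  r3←0x0d
3: ✓ CMP  NZCV=1000
4: ✓ MOVMI  r1←0xa9
5: ✓ SUBLE  r3←0xf4
6: ✓ CMP  NZCV=0011
7: · MOVCC
8: · MOVLS
9: · ADDVC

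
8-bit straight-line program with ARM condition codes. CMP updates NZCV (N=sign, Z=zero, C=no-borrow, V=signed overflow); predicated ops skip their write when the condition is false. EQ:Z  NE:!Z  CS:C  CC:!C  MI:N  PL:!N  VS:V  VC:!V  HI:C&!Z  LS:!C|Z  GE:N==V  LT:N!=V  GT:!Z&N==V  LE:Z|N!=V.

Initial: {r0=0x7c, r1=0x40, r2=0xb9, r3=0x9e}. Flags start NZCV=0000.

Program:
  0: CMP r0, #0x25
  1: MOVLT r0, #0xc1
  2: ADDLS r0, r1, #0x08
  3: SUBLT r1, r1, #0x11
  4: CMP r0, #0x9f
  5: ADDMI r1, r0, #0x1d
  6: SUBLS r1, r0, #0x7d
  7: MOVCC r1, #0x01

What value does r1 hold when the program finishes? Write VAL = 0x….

[0] flags=0010 → (cmp)
[1] flags=0010 LT?F → skip
[2] flags=0010 LS?F → skip
[3] flags=0010 LT?F → skip
[4] flags=1001 → (cmp)
[5] flags=1001 MI?T → r1=0x99
[6] flags=1001 LS?T → r1=0xff
[7] flags=1001 CC?T → r1=0x01

VAL = 0x01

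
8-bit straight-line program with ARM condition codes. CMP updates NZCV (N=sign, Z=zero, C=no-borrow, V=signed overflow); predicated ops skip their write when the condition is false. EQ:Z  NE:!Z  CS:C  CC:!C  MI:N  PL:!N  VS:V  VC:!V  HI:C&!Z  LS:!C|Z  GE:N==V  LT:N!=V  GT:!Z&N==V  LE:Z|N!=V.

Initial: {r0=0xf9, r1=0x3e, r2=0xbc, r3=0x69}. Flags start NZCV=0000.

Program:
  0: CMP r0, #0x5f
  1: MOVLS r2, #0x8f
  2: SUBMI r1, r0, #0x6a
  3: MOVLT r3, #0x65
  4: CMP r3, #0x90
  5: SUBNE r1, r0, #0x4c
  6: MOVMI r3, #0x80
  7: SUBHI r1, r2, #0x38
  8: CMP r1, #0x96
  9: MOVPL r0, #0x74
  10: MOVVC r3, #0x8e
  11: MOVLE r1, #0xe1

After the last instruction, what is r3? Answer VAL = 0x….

VAL = 0x8e

[0] flags=1010 → (cmp)
[1] flags=1010 LS?F → skip
[2] flags=1010 MI?T → r1=0x8f
[3] flags=1010 LT?T → r3=0x65
[4] flags=1001 → (cmp)
[5] flags=1001 NE?T → r1=0xad
[6] flags=1001 MI?T → r3=0x80
[7] flags=1001 HI?F → skip
[8] flags=0010 → (cmp)
[9] flags=0010 PL?T → r0=0x74
[10] flags=0010 VC?T → r3=0x8e
[11] flags=0010 LE?F → skip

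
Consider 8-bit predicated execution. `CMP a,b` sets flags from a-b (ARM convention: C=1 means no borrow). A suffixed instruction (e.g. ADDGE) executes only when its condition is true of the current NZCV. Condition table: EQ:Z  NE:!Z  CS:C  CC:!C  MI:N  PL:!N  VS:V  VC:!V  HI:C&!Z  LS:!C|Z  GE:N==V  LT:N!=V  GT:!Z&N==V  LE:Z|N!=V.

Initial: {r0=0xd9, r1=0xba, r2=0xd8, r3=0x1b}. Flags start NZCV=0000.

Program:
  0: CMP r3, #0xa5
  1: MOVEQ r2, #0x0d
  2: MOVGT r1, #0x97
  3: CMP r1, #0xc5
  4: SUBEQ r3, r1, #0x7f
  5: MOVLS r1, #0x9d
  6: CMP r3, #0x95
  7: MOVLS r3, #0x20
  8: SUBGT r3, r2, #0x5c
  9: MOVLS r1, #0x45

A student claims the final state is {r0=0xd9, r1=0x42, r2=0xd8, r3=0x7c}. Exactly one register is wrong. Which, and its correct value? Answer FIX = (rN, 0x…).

FIX = (r1, 0x45)

[0] flags=0000 → (cmp)
[1] flags=0000 EQ?F → skip
[2] flags=0000 GT?T → r1=0x97
[3] flags=1000 → (cmp)
[4] flags=1000 EQ?F → skip
[5] flags=1000 LS?T → r1=0x9d
[6] flags=1001 → (cmp)
[7] flags=1001 LS?T → r3=0x20
[8] flags=1001 GT?T → r3=0x7c
[9] flags=1001 LS?T → r1=0x45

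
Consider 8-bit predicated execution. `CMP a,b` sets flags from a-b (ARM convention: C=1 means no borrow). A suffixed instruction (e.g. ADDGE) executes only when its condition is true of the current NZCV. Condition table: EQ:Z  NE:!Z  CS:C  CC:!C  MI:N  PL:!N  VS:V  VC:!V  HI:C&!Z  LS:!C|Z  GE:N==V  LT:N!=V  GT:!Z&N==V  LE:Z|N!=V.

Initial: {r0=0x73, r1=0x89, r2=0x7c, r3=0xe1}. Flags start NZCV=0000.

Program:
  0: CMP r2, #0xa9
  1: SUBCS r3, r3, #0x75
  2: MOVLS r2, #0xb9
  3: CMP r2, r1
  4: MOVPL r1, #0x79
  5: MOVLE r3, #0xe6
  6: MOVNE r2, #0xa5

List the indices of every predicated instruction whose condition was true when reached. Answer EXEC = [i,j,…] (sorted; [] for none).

EXEC = [2,4,6]

[0] flags=1001 → (cmp)
[1] flags=1001 CS?F → skip
[2] flags=1001 LS?T → r2=0xb9
[3] flags=0010 → (cmp)
[4] flags=0010 PL?T → r1=0x79
[5] flags=0010 LE?F → skip
[6] flags=0010 NE?T → r2=0xa5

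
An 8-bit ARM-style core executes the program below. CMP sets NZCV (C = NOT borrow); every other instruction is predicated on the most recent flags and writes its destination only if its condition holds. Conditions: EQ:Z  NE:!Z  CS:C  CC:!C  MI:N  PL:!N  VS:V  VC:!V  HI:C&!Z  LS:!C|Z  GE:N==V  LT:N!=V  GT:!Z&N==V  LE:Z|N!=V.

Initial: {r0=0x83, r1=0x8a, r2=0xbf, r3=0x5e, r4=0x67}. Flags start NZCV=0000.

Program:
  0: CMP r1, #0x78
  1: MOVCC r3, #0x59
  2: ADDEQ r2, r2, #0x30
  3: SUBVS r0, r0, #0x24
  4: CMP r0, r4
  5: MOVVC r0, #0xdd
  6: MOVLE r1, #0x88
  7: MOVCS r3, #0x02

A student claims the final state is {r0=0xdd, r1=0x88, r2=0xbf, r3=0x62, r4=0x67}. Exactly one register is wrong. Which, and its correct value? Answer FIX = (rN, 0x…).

FIX = (r3, 0x5e)

0: ✓ CMP  NZCV=0011
1: · MOVCC
2: · ADDEQ
3: ✓ SUBVS  r0←0x5f
4: ✓ CMP  NZCV=1000
5: ✓ MOVVC  r0←0xdd
6: ✓ MOVLE  r1←0x88
7: · MOVCS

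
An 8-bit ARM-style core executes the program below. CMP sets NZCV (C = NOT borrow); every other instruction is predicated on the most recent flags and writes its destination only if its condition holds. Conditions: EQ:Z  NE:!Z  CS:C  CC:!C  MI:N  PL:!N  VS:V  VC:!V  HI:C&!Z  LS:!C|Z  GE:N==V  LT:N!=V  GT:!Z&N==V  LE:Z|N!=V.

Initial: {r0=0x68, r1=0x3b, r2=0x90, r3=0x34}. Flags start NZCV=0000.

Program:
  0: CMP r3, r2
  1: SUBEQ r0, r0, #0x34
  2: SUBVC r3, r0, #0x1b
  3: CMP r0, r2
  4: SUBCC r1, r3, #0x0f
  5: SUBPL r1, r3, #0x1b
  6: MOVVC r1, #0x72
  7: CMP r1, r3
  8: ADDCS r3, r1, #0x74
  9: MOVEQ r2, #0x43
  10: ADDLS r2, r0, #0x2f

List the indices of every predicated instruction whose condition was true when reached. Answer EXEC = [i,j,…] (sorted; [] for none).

EXEC = [4,10]

[0] flags=1001 → (cmp)
[1] flags=1001 EQ?F → skip
[2] flags=1001 VC?F → skip
[3] flags=1001 → (cmp)
[4] flags=1001 CC?T → r1=0x25
[5] flags=1001 PL?F → skip
[6] flags=1001 VC?F → skip
[7] flags=1000 → (cmp)
[8] flags=1000 CS?F → skip
[9] flags=1000 EQ?F → skip
[10] flags=1000 LS?T → r2=0x97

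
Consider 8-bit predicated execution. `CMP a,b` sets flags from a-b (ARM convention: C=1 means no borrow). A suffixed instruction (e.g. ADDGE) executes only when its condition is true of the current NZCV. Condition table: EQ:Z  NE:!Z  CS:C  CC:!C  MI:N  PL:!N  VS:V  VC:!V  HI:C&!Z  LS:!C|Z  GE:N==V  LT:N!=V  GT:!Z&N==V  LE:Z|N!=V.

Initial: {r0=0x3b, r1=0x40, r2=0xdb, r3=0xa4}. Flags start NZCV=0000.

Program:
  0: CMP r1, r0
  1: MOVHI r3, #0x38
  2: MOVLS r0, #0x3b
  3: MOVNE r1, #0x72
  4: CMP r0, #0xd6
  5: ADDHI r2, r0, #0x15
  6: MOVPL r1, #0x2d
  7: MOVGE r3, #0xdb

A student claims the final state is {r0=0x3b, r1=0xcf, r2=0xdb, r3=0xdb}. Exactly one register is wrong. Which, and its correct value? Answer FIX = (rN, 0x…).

[0] flags=0010 → (cmp)
[1] flags=0010 HI?T → r3=0x38
[2] flags=0010 LS?F → skip
[3] flags=0010 NE?T → r1=0x72
[4] flags=0000 → (cmp)
[5] flags=0000 HI?F → skip
[6] flags=0000 PL?T → r1=0x2d
[7] flags=0000 GE?T → r3=0xdb

FIX = (r1, 0x2d)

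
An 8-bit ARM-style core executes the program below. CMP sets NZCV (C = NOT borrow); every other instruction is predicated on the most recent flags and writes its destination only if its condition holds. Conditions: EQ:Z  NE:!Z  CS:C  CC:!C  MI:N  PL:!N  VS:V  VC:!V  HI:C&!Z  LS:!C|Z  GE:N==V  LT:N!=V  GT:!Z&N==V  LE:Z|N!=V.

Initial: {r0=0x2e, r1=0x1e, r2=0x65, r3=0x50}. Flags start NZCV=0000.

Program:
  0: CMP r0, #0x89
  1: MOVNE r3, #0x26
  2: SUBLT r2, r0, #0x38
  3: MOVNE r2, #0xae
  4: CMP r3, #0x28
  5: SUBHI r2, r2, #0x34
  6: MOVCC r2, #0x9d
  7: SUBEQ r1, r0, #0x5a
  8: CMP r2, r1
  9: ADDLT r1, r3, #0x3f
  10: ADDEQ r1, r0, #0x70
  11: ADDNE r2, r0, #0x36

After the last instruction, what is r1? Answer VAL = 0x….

0: ✓ CMP  NZCV=1001
1: ✓ MOVNE  r3←0x26
2: · SUBLT
3: ✓ MOVNE  r2←0xae
4: ✓ CMP  NZCV=1000
5: · SUBHI
6: ✓ MOVCC  r2←0x9d
7: · SUBEQ
8: ✓ CMP  NZCV=0011
9: ✓ ADDLT  r1←0x65
10: · ADDEQ
11: ✓ ADDNE  r2←0x64

VAL = 0x65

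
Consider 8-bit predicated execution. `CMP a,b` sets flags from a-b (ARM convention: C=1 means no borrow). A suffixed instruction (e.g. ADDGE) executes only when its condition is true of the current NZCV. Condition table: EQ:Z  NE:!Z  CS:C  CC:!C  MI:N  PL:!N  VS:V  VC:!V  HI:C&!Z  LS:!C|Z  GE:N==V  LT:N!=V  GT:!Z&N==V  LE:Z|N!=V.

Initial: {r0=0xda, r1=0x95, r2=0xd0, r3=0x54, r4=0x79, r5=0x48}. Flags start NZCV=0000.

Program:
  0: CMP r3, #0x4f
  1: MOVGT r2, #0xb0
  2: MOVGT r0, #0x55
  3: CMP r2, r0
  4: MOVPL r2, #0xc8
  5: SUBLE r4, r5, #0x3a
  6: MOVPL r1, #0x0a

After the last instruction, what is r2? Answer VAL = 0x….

VAL = 0xc8

[0] flags=0010 → (cmp)
[1] flags=0010 GT?T → r2=0xb0
[2] flags=0010 GT?T → r0=0x55
[3] flags=0011 → (cmp)
[4] flags=0011 PL?T → r2=0xc8
[5] flags=0011 LE?T → r4=0x0e
[6] flags=0011 PL?T → r1=0x0a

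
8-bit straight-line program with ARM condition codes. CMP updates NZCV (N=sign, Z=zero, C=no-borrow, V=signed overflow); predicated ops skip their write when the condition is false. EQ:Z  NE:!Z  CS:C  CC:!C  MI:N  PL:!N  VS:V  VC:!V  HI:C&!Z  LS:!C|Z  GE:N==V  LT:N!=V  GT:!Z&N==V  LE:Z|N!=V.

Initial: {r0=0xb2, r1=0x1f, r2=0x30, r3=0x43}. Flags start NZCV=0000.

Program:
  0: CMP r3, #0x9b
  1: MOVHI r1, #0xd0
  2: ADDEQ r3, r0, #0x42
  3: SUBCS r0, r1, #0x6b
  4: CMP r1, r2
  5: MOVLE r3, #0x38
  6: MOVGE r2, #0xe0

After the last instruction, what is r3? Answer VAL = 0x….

0: ✓ CMP  NZCV=1001
1: · MOVHI
2: · ADDEQ
3: · SUBCS
4: ✓ CMP  NZCV=1000
5: ✓ MOVLE  r3←0x38
6: · MOVGE

VAL = 0x38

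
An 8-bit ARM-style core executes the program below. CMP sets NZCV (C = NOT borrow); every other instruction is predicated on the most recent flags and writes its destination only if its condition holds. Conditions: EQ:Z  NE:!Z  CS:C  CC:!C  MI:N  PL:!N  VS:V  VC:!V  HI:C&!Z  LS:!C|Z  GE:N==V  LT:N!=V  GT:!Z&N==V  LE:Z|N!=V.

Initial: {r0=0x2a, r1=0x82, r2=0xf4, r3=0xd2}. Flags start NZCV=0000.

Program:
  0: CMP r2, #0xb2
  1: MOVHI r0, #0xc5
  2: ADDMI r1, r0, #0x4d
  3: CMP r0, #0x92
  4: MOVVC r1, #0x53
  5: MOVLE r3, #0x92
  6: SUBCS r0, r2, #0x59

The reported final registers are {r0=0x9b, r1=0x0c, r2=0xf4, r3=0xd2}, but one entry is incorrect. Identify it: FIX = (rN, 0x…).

[0] flags=0010 → (cmp)
[1] flags=0010 HI?T → r0=0xc5
[2] flags=0010 MI?F → skip
[3] flags=0010 → (cmp)
[4] flags=0010 VC?T → r1=0x53
[5] flags=0010 LE?F → skip
[6] flags=0010 CS?T → r0=0x9b

FIX = (r1, 0x53)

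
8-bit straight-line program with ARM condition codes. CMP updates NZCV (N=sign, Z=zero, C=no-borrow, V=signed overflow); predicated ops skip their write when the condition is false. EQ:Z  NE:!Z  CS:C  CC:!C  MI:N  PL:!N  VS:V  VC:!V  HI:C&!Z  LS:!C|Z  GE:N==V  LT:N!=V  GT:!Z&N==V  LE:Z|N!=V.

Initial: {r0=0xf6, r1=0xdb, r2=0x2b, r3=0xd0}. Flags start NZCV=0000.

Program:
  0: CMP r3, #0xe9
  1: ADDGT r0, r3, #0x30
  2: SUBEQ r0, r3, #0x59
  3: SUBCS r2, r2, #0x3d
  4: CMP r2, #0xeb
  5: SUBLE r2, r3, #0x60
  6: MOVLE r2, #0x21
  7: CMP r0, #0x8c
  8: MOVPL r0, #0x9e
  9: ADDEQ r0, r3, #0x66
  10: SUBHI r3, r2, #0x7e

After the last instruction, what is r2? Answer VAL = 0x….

[0] flags=1000 → (cmp)
[1] flags=1000 GT?F → skip
[2] flags=1000 EQ?F → skip
[3] flags=1000 CS?F → skip
[4] flags=0000 → (cmp)
[5] flags=0000 LE?F → skip
[6] flags=0000 LE?F → skip
[7] flags=0010 → (cmp)
[8] flags=0010 PL?T → r0=0x9e
[9] flags=0010 EQ?F → skip
[10] flags=0010 HI?T → r3=0xad

VAL = 0x2b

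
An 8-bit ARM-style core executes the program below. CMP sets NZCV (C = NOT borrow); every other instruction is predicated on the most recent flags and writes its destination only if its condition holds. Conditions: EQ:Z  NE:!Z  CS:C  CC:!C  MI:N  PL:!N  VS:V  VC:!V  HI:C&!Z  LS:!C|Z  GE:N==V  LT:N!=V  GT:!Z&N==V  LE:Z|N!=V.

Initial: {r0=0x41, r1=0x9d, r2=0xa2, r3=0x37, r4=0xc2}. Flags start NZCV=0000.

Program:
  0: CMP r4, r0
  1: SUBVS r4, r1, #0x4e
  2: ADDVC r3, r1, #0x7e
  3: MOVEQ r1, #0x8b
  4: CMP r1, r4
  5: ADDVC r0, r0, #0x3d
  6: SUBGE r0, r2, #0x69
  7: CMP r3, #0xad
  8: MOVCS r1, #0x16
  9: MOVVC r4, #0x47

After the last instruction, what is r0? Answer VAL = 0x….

VAL = 0x7e

[0] flags=1010 → (cmp)
[1] flags=1010 VS?F → skip
[2] flags=1010 VC?T → r3=0x1b
[3] flags=1010 EQ?F → skip
[4] flags=1000 → (cmp)
[5] flags=1000 VC?T → r0=0x7e
[6] flags=1000 GE?F → skip
[7] flags=0000 → (cmp)
[8] flags=0000 CS?F → skip
[9] flags=0000 VC?T → r4=0x47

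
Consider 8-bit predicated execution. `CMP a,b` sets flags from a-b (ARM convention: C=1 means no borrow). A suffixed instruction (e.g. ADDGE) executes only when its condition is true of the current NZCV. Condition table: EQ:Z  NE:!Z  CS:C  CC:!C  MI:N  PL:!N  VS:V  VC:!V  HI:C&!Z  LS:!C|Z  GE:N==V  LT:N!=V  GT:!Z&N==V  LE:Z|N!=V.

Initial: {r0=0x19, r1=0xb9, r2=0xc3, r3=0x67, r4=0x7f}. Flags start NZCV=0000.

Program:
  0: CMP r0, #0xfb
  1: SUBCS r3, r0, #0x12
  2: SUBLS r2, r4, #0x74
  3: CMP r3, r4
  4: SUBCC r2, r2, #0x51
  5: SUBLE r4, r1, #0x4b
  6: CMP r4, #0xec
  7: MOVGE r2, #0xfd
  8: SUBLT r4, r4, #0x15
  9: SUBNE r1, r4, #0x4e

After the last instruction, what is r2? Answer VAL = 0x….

[0] flags=0000 → (cmp)
[1] flags=0000 CS?F → skip
[2] flags=0000 LS?T → r2=0x0b
[3] flags=1000 → (cmp)
[4] flags=1000 CC?T → r2=0xba
[5] flags=1000 LE?T → r4=0x6e
[6] flags=1001 → (cmp)
[7] flags=1001 GE?T → r2=0xfd
[8] flags=1001 LT?F → skip
[9] flags=1001 NE?T → r1=0x20

VAL = 0xfd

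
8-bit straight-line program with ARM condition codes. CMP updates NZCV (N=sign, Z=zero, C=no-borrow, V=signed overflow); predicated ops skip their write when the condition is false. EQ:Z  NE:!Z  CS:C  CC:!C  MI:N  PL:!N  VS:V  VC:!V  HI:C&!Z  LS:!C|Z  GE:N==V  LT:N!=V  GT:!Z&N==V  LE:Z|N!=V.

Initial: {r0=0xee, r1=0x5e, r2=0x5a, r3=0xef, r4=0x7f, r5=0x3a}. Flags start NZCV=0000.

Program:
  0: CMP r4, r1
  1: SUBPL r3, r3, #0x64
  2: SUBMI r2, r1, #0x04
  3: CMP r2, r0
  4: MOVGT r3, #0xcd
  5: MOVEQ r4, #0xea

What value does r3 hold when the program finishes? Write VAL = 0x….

0: ✓ CMP  NZCV=0010
1: ✓ SUBPL  r3←0x8b
2: · SUBMI
3: ✓ CMP  NZCV=0000
4: ✓ MOVGT  r3←0xcd
5: · MOVEQ

VAL = 0xcd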